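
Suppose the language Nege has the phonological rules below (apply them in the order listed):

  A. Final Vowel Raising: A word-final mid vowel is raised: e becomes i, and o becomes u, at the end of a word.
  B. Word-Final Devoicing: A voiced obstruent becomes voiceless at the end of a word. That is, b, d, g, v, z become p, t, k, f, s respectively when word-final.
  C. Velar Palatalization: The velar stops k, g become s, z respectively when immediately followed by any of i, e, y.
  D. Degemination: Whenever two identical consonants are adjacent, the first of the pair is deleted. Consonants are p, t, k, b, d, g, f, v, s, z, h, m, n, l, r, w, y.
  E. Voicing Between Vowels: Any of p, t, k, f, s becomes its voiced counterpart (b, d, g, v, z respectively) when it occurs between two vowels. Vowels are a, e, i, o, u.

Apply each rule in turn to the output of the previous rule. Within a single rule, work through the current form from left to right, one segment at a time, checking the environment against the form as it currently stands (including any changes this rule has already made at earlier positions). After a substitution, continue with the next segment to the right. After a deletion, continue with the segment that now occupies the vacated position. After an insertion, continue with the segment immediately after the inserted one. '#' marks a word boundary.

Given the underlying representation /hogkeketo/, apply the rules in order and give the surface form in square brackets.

[hogsezedu]

A Final Vowel Raising: [hogkeketo] → [hogkeketu]
B Word-Final Devoicing: no change — [hogkeketu]
C Velar Palatalization: [hogkeketu] → [hogsesetu]
D Degemination: no change — [hogsesetu]
E Voicing Between Vowels: [hogsesetu] → [hogsezedu]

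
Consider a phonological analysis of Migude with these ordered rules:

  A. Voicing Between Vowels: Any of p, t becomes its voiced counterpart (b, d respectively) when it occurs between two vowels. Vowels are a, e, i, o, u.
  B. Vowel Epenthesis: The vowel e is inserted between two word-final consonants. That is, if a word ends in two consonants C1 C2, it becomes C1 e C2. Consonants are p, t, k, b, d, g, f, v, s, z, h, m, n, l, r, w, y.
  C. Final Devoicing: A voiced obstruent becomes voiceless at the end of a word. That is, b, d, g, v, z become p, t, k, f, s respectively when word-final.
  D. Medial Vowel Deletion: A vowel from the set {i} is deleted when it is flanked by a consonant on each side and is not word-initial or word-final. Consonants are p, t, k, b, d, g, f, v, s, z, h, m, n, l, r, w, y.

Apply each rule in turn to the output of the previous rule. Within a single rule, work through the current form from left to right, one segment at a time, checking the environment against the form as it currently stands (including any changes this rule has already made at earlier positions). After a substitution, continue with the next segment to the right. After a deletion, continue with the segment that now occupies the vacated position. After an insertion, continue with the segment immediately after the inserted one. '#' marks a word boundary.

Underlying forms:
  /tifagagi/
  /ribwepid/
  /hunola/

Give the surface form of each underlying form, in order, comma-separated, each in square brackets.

[tfagagi], [rbwebt], [hunola]

/tifagagi/:
  A Voicing Between Vowels: no change — [tifagagi]
  B Vowel Epenthesis: no change — [tifagagi]
  C Final Devoicing: no change — [tifagagi]
  D Medial Vowel Deletion: [tifagagi] → [tfagagi]
/ribwepid/:
  A Voicing Between Vowels: [ribwepid] → [ribwebid]
  B Vowel Epenthesis: no change — [ribwebid]
  C Final Devoicing: [ribwebid] → [ribwebit]
  D Medial Vowel Deletion: [ribwebit] → [rbwebt]
/hunola/:
  A Voicing Between Vowels: no change — [hunola]
  B Vowel Epenthesis: no change — [hunola]
  C Final Devoicing: no change — [hunola]
  D Medial Vowel Deletion: no change — [hunola]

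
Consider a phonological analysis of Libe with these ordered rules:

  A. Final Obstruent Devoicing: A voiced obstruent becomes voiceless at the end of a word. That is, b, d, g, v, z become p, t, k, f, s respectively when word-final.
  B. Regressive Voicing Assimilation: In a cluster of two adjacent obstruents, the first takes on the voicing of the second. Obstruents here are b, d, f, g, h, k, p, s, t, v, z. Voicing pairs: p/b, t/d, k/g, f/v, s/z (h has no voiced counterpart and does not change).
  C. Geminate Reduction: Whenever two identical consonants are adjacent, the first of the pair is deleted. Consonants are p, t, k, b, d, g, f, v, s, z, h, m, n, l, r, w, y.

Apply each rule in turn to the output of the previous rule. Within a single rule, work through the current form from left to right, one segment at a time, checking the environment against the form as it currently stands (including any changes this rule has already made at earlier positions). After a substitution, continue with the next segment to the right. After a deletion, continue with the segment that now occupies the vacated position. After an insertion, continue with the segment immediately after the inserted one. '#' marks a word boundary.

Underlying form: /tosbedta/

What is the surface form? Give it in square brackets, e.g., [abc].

[tozbeta]

A Final Obstruent Devoicing: no change — [tosbedta]
B Regressive Voicing Assimilation: [tosbedta] → [tozbetta]
C Geminate Reduction: [tozbetta] → [tozbeta]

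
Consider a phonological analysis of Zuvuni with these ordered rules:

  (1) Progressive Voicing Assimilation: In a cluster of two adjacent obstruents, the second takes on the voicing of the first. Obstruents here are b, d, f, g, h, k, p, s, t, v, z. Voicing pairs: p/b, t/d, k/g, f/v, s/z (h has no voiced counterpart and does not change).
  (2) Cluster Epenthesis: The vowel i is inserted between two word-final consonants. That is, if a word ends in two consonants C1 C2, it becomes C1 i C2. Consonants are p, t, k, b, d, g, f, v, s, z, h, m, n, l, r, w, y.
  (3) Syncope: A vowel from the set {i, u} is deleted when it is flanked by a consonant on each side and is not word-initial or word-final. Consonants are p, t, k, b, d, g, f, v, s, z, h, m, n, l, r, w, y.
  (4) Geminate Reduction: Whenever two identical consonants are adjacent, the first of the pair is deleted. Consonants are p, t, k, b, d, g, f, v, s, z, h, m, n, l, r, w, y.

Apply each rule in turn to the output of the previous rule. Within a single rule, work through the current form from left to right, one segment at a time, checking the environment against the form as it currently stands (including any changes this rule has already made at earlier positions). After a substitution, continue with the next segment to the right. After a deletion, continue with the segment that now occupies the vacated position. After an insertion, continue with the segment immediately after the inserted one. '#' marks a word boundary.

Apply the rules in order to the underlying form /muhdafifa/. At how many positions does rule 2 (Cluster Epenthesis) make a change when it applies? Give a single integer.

(1) Progressive Voicing Assimilation: [muhdafifa] → [muhtafifa]
(2) Cluster Epenthesis: no change — [muhtafifa]
(3) Syncope: [muhtafifa] → [mhtaffa]
(4) Geminate Reduction: [mhtaffa] → [mhtafa]
Rule 2 changed 0 position(s).

0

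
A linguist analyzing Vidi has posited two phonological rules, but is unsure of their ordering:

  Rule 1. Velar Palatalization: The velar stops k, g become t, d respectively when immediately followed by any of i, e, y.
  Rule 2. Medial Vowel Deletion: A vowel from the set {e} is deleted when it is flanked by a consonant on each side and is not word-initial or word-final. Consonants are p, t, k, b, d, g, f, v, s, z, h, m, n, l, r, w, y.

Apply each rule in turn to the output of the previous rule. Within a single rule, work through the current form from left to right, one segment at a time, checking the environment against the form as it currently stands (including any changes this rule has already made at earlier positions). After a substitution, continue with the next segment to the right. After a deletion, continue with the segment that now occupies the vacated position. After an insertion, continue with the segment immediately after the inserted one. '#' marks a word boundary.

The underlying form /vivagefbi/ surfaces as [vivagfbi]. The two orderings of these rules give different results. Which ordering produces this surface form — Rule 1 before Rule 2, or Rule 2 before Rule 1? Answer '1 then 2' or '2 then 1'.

Order 1 then 2:
  1 Velar Palatalization: [vivagefbi] → [vivadefbi]
  2 Medial Vowel Deletion: [vivadefbi] → [vivadfbi]
  result: [vivadfbi]
Order 2 then 1:
  2 Medial Vowel Deletion: [vivagefbi] → [vivagfbi]
  1 Velar Palatalization: no change — [vivagfbi]
  result: [vivagfbi]

2 then 1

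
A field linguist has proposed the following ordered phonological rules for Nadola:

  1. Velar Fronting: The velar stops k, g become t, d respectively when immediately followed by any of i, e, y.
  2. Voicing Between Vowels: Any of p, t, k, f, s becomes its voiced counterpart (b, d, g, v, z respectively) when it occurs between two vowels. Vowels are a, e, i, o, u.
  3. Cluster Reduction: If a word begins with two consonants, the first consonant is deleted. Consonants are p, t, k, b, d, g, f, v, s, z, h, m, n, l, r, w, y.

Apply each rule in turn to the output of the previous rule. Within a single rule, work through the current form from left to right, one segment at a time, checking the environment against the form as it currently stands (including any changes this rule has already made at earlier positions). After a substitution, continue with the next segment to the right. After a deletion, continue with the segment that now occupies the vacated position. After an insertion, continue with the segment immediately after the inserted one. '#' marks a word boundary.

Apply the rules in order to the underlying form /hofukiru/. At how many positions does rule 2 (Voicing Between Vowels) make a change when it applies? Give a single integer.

1 Velar Fronting: [hofukiru] → [hofutiru]
2 Voicing Between Vowels: [hofutiru] → [hovudiru]
3 Cluster Reduction: no change — [hovudiru]
Rule 2 changed 2 position(s).

2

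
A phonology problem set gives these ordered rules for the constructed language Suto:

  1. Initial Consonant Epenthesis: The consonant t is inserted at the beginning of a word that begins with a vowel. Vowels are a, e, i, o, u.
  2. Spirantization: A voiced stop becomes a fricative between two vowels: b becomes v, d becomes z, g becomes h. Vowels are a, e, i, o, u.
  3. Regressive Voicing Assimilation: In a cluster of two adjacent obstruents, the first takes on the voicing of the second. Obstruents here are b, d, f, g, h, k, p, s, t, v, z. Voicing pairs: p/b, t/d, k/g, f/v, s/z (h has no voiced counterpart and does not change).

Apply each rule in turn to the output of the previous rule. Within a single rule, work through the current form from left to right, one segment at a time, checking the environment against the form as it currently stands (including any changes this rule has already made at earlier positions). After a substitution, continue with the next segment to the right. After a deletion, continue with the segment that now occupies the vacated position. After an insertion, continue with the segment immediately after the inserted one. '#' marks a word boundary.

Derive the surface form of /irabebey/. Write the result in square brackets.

1 Initial Consonant Epenthesis: [irabebey] → [tirabebey]
2 Spirantization: [tirabebey] → [tiravevey]
3 Regressive Voicing Assimilation: no change — [tiravevey]

[tiravevey]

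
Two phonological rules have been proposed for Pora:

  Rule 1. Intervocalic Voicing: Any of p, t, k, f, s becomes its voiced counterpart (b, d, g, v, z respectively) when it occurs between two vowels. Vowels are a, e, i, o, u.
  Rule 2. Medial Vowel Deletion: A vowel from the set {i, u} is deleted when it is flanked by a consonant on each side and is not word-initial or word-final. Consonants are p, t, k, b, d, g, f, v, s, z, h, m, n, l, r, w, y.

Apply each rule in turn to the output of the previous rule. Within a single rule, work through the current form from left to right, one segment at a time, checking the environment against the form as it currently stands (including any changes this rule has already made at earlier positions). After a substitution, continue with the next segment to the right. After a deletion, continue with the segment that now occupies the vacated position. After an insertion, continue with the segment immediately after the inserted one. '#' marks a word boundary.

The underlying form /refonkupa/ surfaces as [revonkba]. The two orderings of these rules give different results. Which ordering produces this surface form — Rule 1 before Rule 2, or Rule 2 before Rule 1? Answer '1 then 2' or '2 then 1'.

Order 1 then 2:
  1 Intervocalic Voicing: [refonkupa] → [revonkuba]
  2 Medial Vowel Deletion: [revonkuba] → [revonkba]
  result: [revonkba]
Order 2 then 1:
  2 Medial Vowel Deletion: [refonkupa] → [refonkpa]
  1 Intervocalic Voicing: [refonkpa] → [revonkpa]
  result: [revonkpa]

1 then 2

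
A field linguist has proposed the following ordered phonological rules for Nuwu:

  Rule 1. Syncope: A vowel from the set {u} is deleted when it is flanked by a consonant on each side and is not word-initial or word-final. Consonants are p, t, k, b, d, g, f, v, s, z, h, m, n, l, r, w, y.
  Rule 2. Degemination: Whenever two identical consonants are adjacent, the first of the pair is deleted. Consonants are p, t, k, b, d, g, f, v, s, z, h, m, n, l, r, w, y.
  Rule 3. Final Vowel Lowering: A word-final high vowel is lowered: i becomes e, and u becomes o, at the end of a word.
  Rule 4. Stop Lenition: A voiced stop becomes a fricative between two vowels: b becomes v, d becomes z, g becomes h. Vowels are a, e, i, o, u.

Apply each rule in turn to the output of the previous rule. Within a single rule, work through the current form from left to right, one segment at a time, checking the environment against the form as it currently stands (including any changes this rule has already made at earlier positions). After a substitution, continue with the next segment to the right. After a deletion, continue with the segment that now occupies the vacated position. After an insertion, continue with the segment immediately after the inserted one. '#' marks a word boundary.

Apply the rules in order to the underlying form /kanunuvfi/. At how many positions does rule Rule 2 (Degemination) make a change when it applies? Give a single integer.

1

Rule 1 Syncope: [kanunuvfi] → [kannvfi]
Rule 2 Degemination: [kannvfi] → [kanvfi]
Rule 3 Final Vowel Lowering: [kanvfi] → [kanvfe]
Rule 4 Stop Lenition: no change — [kanvfe]
Rule Rule 2 changed 1 position(s).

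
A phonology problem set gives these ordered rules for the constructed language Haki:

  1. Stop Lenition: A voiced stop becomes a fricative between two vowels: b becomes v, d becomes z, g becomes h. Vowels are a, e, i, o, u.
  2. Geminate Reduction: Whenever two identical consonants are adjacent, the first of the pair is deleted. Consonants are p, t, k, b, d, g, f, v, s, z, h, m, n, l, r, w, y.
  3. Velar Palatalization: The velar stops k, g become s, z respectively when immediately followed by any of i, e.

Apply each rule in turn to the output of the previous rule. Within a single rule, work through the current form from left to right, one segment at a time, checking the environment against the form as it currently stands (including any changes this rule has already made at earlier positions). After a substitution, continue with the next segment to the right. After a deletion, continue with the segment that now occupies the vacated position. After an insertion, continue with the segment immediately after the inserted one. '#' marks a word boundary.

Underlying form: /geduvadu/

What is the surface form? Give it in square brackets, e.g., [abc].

1 Stop Lenition: [geduvadu] → [gezuvazu]
2 Geminate Reduction: no change — [gezuvazu]
3 Velar Palatalization: [gezuvazu] → [zezuvazu]

[zezuvazu]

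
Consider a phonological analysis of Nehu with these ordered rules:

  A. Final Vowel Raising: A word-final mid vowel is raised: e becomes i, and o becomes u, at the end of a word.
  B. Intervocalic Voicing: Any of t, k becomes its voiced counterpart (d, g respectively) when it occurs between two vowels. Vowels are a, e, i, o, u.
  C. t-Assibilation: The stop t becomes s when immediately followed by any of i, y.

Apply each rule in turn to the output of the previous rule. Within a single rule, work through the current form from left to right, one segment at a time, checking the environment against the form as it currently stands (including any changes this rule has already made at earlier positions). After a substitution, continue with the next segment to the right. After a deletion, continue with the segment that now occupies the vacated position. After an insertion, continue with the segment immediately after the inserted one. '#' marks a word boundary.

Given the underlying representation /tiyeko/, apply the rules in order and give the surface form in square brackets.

A Final Vowel Raising: [tiyeko] → [tiyeku]
B Intervocalic Voicing: [tiyeku] → [tiyegu]
C t-Assibilation: [tiyegu] → [siyegu]

[siyegu]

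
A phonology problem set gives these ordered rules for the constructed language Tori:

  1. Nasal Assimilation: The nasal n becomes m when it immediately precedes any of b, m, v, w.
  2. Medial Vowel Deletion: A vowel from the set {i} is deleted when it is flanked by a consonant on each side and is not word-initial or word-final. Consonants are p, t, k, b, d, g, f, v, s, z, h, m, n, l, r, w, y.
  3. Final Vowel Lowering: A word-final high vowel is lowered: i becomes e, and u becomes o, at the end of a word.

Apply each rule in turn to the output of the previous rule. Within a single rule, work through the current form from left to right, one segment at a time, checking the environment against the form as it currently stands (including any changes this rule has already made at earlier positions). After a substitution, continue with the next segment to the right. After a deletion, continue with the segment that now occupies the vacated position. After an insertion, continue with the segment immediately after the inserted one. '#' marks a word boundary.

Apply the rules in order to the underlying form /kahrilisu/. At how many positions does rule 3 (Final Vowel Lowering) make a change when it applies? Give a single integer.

1

1 Nasal Assimilation: no change — [kahrilisu]
2 Medial Vowel Deletion: [kahrilisu] → [kahrlsu]
3 Final Vowel Lowering: [kahrlsu] → [kahrlso]
Rule 3 changed 1 position(s).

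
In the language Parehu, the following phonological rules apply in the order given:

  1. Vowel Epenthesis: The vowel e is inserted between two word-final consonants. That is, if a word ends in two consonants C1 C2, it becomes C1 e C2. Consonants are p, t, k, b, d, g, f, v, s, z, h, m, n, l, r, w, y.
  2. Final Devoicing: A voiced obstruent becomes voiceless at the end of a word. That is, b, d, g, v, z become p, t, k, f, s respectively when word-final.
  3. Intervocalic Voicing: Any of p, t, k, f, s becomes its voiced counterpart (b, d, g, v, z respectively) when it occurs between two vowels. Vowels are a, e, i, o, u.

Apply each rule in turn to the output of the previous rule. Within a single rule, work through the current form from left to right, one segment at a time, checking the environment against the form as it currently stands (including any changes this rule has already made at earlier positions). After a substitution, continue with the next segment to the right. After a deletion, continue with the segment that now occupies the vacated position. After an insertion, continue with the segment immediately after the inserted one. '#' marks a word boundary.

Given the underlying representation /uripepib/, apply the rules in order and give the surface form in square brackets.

1 Vowel Epenthesis: no change — [uripepib]
2 Final Devoicing: [uripepib] → [uripepip]
3 Intervocalic Voicing: [uripepip] → [uribebip]

[uribebip]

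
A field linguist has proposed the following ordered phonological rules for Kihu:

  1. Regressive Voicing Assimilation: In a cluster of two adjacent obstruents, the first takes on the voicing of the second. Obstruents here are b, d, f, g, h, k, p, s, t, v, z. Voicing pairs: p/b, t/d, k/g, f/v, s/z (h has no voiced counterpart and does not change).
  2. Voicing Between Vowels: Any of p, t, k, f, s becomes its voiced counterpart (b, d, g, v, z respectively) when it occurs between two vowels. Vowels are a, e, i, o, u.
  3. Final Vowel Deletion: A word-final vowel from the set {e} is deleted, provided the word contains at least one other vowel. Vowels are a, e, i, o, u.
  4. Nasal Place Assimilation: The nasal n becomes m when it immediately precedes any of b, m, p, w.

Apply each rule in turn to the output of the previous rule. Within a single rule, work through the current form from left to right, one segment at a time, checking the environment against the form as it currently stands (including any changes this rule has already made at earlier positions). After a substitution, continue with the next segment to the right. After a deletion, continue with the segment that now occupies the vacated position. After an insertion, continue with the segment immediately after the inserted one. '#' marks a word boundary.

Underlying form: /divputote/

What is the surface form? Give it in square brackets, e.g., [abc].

[difpudod]

1 Regressive Voicing Assimilation: [divputote] → [difputote]
2 Voicing Between Vowels: [difputote] → [difpudode]
3 Final Vowel Deletion: [difpudode] → [difpudod]
4 Nasal Place Assimilation: no change — [difpudod]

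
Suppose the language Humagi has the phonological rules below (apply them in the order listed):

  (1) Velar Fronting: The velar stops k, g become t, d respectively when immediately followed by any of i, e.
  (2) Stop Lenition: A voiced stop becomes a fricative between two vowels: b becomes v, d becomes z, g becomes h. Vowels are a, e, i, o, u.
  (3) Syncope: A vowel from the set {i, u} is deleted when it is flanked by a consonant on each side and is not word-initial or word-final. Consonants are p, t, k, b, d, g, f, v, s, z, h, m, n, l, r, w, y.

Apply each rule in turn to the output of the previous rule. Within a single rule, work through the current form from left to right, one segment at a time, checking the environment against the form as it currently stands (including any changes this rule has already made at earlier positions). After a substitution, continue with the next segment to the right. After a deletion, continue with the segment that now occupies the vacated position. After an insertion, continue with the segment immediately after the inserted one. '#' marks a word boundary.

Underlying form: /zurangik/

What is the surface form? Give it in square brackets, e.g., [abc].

[zrandk]

(1) Velar Fronting: [zurangik] → [zurandik]
(2) Stop Lenition: no change — [zurandik]
(3) Syncope: [zurandik] → [zrandk]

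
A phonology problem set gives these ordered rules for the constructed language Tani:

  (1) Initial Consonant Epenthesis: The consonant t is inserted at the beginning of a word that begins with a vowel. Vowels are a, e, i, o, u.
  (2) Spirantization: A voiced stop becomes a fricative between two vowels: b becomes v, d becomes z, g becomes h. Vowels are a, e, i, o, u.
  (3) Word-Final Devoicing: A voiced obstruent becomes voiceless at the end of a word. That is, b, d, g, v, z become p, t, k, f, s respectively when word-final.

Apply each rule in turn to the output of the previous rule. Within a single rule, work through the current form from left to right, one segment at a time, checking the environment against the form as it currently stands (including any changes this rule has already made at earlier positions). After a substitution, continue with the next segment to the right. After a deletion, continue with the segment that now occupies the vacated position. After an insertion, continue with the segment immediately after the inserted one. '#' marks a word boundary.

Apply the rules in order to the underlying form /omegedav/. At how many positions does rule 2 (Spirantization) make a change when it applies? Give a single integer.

(1) Initial Consonant Epenthesis: [omegedav] → [tomegedav]
(2) Spirantization: [tomegedav] → [tomehezav]
(3) Word-Final Devoicing: [tomehezav] → [tomehezaf]
Rule 2 changed 2 position(s).

2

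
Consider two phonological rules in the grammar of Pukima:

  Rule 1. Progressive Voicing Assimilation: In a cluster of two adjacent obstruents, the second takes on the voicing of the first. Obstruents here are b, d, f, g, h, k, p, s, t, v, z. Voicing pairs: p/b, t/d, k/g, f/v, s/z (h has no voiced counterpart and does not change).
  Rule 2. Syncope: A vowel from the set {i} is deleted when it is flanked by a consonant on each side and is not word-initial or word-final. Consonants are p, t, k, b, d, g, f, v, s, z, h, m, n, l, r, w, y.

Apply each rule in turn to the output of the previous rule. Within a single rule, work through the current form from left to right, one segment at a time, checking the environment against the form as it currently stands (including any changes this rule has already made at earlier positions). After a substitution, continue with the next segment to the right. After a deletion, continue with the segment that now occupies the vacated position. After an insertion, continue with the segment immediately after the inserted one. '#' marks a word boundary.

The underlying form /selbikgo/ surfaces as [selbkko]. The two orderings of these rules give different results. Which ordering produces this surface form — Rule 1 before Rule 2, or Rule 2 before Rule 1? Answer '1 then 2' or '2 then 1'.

Order 1 then 2:
  1 Progressive Voicing Assimilation: [selbikgo] → [selbikko]
  2 Syncope: [selbikko] → [selbkko]
  result: [selbkko]
Order 2 then 1:
  2 Syncope: [selbikgo] → [selbkgo]
  1 Progressive Voicing Assimilation: [selbkgo] → [selbggo]
  result: [selbggo]

1 then 2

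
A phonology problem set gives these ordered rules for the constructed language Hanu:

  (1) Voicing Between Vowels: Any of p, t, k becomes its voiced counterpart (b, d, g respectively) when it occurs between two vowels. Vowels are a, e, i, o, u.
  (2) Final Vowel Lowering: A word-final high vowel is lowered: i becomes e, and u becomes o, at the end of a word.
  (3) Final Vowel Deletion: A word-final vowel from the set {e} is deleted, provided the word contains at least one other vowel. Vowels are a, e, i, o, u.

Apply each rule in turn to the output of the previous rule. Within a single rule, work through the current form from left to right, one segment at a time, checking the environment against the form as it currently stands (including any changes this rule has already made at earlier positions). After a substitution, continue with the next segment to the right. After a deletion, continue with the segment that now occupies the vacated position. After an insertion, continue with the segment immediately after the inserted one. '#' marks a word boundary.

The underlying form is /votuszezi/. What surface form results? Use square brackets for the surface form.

(1) Voicing Between Vowels: [votuszezi] → [voduszezi]
(2) Final Vowel Lowering: [voduszezi] → [voduszeze]
(3) Final Vowel Deletion: [voduszeze] → [voduszez]

[voduszez]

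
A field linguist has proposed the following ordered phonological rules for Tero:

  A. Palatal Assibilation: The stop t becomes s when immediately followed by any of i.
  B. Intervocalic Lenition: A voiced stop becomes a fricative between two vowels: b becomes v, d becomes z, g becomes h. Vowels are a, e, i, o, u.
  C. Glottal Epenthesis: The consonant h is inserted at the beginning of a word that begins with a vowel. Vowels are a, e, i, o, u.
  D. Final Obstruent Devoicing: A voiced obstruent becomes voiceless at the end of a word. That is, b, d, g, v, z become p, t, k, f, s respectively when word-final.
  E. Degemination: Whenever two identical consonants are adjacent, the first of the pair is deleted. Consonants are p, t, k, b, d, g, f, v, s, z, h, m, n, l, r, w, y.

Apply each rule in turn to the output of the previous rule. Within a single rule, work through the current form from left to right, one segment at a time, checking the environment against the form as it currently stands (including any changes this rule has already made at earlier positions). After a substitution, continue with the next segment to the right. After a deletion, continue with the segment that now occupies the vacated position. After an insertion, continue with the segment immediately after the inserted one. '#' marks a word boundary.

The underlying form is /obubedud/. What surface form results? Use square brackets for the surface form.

[hovuvezut]

A Palatal Assibilation: no change — [obubedud]
B Intervocalic Lenition: [obubedud] → [ovuvezud]
C Glottal Epenthesis: [ovuvezud] → [hovuvezud]
D Final Obstruent Devoicing: [hovuvezud] → [hovuvezut]
E Degemination: no change — [hovuvezut]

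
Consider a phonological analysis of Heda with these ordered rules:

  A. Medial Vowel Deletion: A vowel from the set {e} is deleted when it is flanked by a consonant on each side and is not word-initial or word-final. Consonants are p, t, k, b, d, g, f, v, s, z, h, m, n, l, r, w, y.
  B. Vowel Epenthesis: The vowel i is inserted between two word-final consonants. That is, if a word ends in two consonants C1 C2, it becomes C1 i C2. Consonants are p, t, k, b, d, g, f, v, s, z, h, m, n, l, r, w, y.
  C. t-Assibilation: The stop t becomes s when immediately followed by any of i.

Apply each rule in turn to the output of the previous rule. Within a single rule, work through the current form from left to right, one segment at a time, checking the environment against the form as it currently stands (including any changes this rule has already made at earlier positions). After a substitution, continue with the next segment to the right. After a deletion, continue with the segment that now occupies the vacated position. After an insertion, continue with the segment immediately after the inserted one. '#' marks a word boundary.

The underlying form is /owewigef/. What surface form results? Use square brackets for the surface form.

A Medial Vowel Deletion: [owewigef] → [owwigf]
B Vowel Epenthesis: [owwigf] → [owwigif]
C t-Assibilation: no change — [owwigif]

[owwigif]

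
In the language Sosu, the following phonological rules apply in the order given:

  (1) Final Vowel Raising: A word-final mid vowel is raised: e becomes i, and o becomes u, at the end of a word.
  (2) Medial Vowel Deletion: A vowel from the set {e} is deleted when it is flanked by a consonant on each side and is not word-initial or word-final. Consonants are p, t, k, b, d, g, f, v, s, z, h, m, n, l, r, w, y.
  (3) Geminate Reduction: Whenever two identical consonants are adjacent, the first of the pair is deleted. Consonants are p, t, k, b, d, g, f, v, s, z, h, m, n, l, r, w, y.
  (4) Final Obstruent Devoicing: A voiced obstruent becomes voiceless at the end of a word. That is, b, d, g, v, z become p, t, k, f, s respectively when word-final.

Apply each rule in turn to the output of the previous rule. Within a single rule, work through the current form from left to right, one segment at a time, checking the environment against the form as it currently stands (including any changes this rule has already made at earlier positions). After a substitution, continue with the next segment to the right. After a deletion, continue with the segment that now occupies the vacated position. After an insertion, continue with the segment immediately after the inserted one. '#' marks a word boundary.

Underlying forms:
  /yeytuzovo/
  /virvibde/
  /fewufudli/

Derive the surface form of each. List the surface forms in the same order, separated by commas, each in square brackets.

[ytuzovu], [virvibdi], [fwufudli]

/yeytuzovo/:
  (1) Final Vowel Raising: [yeytuzovo] → [yeytuzovu]
  (2) Medial Vowel Deletion: [yeytuzovu] → [yytuzovu]
  (3) Geminate Reduction: [yytuzovu] → [ytuzovu]
  (4) Final Obstruent Devoicing: no change — [ytuzovu]
/virvibde/:
  (1) Final Vowel Raising: [virvibde] → [virvibdi]
  (2) Medial Vowel Deletion: no change — [virvibdi]
  (3) Geminate Reduction: no change — [virvibdi]
  (4) Final Obstruent Devoicing: no change — [virvibdi]
/fewufudli/:
  (1) Final Vowel Raising: no change — [fewufudli]
  (2) Medial Vowel Deletion: [fewufudli] → [fwufudli]
  (3) Geminate Reduction: no change — [fwufudli]
  (4) Final Obstruent Devoicing: no change — [fwufudli]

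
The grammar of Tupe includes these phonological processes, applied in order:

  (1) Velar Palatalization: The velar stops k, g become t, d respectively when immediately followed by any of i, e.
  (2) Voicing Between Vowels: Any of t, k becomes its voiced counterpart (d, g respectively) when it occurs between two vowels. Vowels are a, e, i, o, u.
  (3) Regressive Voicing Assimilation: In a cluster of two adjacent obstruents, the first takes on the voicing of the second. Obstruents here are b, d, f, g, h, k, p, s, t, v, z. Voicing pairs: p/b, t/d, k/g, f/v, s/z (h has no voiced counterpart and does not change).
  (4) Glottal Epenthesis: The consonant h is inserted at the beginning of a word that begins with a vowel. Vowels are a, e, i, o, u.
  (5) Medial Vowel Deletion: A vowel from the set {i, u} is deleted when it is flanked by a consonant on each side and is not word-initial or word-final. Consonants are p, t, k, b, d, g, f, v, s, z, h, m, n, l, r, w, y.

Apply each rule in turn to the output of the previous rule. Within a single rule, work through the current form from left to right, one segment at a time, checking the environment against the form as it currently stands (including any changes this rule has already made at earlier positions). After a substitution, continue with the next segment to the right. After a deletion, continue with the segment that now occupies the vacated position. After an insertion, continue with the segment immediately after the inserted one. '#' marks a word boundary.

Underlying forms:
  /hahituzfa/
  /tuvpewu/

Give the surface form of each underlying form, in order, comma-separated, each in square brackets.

/hahituzfa/:
  (1) Velar Palatalization: no change — [hahituzfa]
  (2) Voicing Between Vowels: [hahituzfa] → [hahiduzfa]
  (3) Regressive Voicing Assimilation: [hahiduzfa] → [hahidusfa]
  (4) Glottal Epenthesis: no change — [hahidusfa]
  (5) Medial Vowel Deletion: [hahidusfa] → [hahdsfa]
/tuvpewu/:
  (1) Velar Palatalization: no change — [tuvpewu]
  (2) Voicing Between Vowels: no change — [tuvpewu]
  (3) Regressive Voicing Assimilation: [tuvpewu] → [tufpewu]
  (4) Glottal Epenthesis: no change — [tufpewu]
  (5) Medial Vowel Deletion: [tufpewu] → [tfpewu]

[hahdsfa], [tfpewu]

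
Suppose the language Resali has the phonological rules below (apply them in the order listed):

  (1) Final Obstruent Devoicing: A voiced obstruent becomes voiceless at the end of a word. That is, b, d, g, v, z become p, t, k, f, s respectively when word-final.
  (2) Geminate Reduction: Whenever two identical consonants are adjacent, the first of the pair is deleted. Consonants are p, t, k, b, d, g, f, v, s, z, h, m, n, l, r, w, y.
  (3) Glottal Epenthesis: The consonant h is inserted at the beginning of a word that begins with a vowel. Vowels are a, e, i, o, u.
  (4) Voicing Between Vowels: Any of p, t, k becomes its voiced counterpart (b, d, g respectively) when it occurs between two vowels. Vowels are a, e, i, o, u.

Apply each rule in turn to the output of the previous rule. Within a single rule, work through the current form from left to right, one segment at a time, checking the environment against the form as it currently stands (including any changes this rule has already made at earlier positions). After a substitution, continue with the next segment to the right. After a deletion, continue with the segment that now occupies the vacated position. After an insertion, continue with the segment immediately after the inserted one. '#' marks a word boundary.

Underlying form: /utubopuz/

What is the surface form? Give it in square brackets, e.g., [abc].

(1) Final Obstruent Devoicing: [utubopuz] → [utubopus]
(2) Geminate Reduction: no change — [utubopus]
(3) Glottal Epenthesis: [utubopus] → [hutubopus]
(4) Voicing Between Vowels: [hutubopus] → [hudubobus]

[hudubobus]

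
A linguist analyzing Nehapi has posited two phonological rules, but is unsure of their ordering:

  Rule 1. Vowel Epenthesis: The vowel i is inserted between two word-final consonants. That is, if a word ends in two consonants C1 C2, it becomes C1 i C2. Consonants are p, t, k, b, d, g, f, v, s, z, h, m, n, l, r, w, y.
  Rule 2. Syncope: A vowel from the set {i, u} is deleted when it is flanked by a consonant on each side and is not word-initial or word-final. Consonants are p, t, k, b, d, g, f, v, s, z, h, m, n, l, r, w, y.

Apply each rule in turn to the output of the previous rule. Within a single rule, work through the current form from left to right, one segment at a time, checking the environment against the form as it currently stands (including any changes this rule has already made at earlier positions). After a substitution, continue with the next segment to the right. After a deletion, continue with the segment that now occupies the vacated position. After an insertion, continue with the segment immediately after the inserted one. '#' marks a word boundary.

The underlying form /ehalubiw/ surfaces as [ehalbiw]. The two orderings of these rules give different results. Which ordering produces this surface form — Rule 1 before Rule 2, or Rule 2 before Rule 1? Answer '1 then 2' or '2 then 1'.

2 then 1

Order 1 then 2:
  1 Vowel Epenthesis: no change — [ehalubiw]
  2 Syncope: [ehalubiw] → [ehalbw]
  result: [ehalbw]
Order 2 then 1:
  2 Syncope: [ehalubiw] → [ehalbw]
  1 Vowel Epenthesis: [ehalbw] → [ehalbiw]
  result: [ehalbiw]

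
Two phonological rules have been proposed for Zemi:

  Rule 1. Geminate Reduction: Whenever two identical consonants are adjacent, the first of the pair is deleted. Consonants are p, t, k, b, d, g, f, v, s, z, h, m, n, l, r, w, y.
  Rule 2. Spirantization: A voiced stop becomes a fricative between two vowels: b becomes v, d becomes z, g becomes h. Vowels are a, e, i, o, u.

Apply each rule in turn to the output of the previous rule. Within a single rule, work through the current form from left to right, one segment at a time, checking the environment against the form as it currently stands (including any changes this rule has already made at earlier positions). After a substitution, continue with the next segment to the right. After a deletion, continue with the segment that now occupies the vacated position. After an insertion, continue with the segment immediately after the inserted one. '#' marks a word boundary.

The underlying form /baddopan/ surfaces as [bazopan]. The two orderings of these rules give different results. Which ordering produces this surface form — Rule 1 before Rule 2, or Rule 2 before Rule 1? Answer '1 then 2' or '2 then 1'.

1 then 2

Order 1 then 2:
  1 Geminate Reduction: [baddopan] → [badopan]
  2 Spirantization: [badopan] → [bazopan]
  result: [bazopan]
Order 2 then 1:
  2 Spirantization: no change — [baddopan]
  1 Geminate Reduction: [baddopan] → [badopan]
  result: [badopan]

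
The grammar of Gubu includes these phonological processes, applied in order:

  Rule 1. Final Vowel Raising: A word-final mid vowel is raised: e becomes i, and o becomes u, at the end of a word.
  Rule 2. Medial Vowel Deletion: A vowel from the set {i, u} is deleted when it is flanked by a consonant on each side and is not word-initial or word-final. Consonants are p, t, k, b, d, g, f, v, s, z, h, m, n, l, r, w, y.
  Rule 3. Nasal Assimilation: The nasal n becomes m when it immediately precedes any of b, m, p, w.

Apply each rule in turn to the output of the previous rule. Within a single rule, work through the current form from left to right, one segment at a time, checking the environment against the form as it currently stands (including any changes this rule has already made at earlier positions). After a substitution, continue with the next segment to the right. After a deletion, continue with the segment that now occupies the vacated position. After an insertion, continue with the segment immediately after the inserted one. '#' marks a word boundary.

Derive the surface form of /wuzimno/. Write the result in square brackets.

[wzmnu]

Rule 1 Final Vowel Raising: [wuzimno] → [wuzimnu]
Rule 2 Medial Vowel Deletion: [wuzimnu] → [wzmnu]
Rule 3 Nasal Assimilation: no change — [wzmnu]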